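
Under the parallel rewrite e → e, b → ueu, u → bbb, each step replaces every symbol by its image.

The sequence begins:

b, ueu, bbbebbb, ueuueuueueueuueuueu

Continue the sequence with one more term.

Rewriting the 19 symbols of ueuueuueueueuueuueu one by one yields bbb e bbb bbb e bbb bbb e bbb e bbb e bbb bbb e bbb bbb e bbb; concatenated:

bbbebbbbbbebbbbbbebbbebbbebbbbbbebbbbbbebbb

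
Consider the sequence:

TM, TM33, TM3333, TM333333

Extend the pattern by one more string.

TM33333333

The strings grow by a fixed suffix 33 each time.
One more step from TM333333 gives the answer.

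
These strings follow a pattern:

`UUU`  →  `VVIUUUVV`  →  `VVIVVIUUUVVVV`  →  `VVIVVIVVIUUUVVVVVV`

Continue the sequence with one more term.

Each term wraps the previous one in VVI on the left and VV on the right.
Applying this once more to VVIVVIVVIUUUVVVVVV:

VVIVVIVVIVVIUUUVVVVVVVV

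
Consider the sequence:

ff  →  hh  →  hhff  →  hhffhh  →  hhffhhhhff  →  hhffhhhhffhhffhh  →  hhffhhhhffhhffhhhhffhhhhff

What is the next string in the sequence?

Each term (from the third on) is the previous term followed by the one before it: term 3 = hh·ff = hhff.
The next term joins hhffhhhhffhhffhhhhffhhhhff and hhffhhhhffhhffhh.

hhffhhhhffhhffhhhhffhhhhffhhffhhhhffhhffhh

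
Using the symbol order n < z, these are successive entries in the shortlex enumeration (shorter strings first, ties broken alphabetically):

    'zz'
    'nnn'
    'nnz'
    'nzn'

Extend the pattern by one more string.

The successor of nzn increments the rightmost position that isn't already z and resets every position after it to n.

nzz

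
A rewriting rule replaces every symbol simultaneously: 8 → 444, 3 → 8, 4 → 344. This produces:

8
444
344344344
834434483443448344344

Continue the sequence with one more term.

444834434483443444448344344834434444483443448344344

φ(834434483443448344344) expands symbol-by-symbol to 444 8 344 344 8 344 344 444 8 344 344 8 344 344 444 8 344 344 8 344 344; joining the 21 pieces gives the next term.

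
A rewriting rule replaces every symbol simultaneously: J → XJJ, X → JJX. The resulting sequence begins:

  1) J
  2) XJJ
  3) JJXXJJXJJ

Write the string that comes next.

Apply φ to JJXXJJXJJ symbol by symbol: J→XJJ, J→XJJ, X→JJX, X→JJX, J→XJJ, J→XJJ, X→JJX, J→XJJ, J→XJJ; joined: XJJ XJJ JJX JJX XJJ XJJ JJX XJJ XJJ.

XJJXJJJJXJJXXJJXJJJJXXJJXJJ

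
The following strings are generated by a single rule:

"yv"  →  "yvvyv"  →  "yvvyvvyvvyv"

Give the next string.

yvvyvvyvvyvvyvvyvvyvvyv

Each string is two copies of the previous one joined by 'v'.
One more doubling of yvvyvvyvvyv gives the answer.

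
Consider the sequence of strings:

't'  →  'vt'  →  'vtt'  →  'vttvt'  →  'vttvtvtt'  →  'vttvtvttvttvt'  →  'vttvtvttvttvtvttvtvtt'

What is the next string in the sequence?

This is a Fibonacci-style word recurrence s(k) = s(k−1)·s(k−2): e.g. vt·t = vtt.
Continuing: vttvtvttvttvtvttvtvtt · vttvtvttvttvt gives term 8.

vttvtvttvttvtvttvtvttvttvtvttvttvt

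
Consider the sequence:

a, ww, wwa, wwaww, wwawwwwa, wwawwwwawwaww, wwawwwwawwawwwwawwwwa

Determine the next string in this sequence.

From term 3 onward, concatenate the last term with the second-to-last: ww·a = wwa, wwa·ww = wwaww, …
So term 8 is wwawwwwawwawwwwawwwwa·wwawwwwawwaww.

wwawwwwawwawwwwawwwwawwawwwwawwaww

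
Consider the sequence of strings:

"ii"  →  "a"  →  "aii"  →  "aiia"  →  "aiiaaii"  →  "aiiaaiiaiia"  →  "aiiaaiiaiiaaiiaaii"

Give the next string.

aiiaaiiaiiaaiiaaiiaiiaaiiaiia

Each term (from the third on) is the previous term followed by the one before it: term 3 = a·ii = aii.
So term 8 is aiiaaiiaiiaaiiaaii·aiiaaiiaiia.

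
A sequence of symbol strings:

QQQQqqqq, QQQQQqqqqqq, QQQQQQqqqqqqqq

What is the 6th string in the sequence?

Reading off run lengths: Q runs 4, 5, 6; q runs 4, 6, 8 — each is linear in n, where the shown terms are n = 2, 3, 4.
At n = 7 the blocks have lengths 9, 14.

QQQQQQQQQqqqqqqqqqqqqqq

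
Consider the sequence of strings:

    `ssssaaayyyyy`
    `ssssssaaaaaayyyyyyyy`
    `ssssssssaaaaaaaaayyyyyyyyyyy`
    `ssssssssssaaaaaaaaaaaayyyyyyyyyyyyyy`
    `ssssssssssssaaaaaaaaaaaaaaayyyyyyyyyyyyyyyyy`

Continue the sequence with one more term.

The n-th term is 2n+2 s's then 3n a's then 3n+2 y's (n = 1, 2, …).
For the next term, n = 6, so the run lengths are 14, 18, 20.

ssssssssssssssaaaaaaaaaaaaaaaaaayyyyyyyyyyyyyyyyyyyy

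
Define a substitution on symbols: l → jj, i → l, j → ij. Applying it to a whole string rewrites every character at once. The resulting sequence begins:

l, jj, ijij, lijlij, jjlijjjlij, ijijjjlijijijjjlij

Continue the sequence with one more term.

Rewriting the 18 symbols of ijijjjlijijijjjlij one by one yields l ij l ij ij ij jj l ij l ij l ij ij ij jj l ij; concatenated:

lijlijijijjjlijlijlijijijjjlij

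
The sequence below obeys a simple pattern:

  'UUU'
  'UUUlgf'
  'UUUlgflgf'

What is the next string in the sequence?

UUUlgflgflgf

Each term is the previous one with lgf appended.
So the next term is UUUlgflgf·lgf.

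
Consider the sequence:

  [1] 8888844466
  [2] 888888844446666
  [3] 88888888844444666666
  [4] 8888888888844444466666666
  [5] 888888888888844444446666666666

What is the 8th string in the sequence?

Reading off run lengths: 8 runs 5, 7, 9, 11, 13; 4 runs 3, 4, 5, 6, 7; 6 runs 2, 4, 6, 8, 10 — each is linear in n (n = 1, 2, …).
For term 8, n = 8, so the run lengths are 19, 10, 16.

888888888888888888844444444446666666666666666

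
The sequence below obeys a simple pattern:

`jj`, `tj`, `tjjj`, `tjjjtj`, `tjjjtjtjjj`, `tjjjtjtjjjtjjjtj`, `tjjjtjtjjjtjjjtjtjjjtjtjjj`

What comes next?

tjjjtjtjjjtjjjtjtjjjtjtjjjtjjjtjtjjjtjjjtj

This is a Fibonacci-style word recurrence s(k) = s(k−1)·s(k−2): e.g. tj·jj = tjjj.
So term 8 is tjjjtjtjjjtjjjtjtjjjtjtjjj·tjjjtjtjjjtjjjtj.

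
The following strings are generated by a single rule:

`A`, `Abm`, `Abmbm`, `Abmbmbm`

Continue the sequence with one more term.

Every step adds bm to the end: s(k+1) = s(k)·bm.
Applying this once more to Abmbmbm:

Abmbmbmbm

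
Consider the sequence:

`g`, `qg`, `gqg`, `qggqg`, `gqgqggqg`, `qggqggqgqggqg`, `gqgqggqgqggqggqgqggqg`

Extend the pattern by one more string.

From term 3 onward, concatenate the second-to-last term with the last: g·qg = gqg, qg·gqg = qggqg, …
The next term joins qggqggqgqggqg and gqgqggqgqggqggqgqggqg.

qggqggqgqggqggqgqggqgqggqggqgqggqg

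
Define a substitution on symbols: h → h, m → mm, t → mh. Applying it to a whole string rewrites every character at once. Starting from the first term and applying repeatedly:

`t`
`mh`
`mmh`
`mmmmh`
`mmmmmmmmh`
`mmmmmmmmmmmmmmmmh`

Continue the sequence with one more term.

mmmmmmmmmmmmmmmmmmmmmmmmmmmmmmmmh

φ(mmmmmmmmmmmmmmmmh) expands symbol-by-symbol to mm mm mm mm mm mm mm mm mm mm mm mm mm mm mm mm h; joining the 17 pieces gives the next term.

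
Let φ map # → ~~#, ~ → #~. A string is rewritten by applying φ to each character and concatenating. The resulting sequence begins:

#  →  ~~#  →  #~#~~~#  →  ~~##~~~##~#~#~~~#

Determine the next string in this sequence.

#~#~~~#~~##~#~#~~~#~~##~~~##~~~##~#~#~~~#

Applying the rule to each of the 17 symbols of ~~##~~~##~#~#~~~# gives the pieces #~ #~ ~~# ~~# #~ #~ #~ ~~# ~~# #~ ~~# #~ ~~# #~ #~ #~ ~~#, which concatenate to the answer.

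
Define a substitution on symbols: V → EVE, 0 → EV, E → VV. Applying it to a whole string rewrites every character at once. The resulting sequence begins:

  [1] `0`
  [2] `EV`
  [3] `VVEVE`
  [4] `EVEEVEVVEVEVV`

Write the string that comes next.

Replace each of the 13 characters of EVEEVEVVEVEVV in place — VV EVE VV VV EVE VV EVE EVE VV EVE VV EVE EVE — and concatenate.

VVEVEVVVVEVEVVEVEEVEVVEVEVVEVEEVE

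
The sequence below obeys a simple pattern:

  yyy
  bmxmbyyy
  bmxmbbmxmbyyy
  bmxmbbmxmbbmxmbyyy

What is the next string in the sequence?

bmxmbbmxmbbmxmbbmxmbyyy

Each term is the previous one with bmxmb prepended.
One more step from bmxmbbmxmbbmxmbyyy gives the answer.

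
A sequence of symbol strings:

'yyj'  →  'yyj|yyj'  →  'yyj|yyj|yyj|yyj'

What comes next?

yyj|yyj|yyj|yyj|yyj|yyj|yyj|yyj

Every step duplicates the string with '|' between the halves.
So the next term is two copies of yyj|yyj|yyj|yyj with '|' between the halves.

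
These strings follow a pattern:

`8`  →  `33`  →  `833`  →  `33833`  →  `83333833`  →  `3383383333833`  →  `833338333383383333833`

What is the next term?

Each term (from the third on) is the two preceding terms concatenated in order: term 3 = 8·33 = 833.
So term 8 is 3383383333833·833338333383383333833.

3383383333833833338333383383333833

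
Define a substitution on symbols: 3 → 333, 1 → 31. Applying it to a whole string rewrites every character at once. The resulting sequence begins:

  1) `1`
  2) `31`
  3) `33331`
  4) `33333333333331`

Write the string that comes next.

Replace each of the 14 characters of 33333333333331 in place — 333 333 333 333 333 333 333 333 333 333 333 333 333 31 — and concatenate.

33333333333333333333333333333333333333331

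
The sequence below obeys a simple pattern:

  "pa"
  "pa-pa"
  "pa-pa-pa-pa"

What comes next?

Each string is two copies of the previous one joined by '-'.
Doubling pa-pa-pa-pa with '-' between the halves:

pa-pa-pa-pa-pa-pa-pa-pa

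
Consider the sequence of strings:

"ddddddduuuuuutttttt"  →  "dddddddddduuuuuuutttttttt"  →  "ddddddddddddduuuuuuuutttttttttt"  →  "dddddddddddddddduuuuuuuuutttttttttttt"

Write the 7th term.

ddddddddddddddddddddddddduuuuuuuuuuuutttttttttttttttttt

Term n consists of 3n-2 d's, followed by n+3 u's, followed by 2n t's, where the shown terms are n = 3, 4, 5, 6.
Setting n = 9 gives 25, 12, 18 characters in each block.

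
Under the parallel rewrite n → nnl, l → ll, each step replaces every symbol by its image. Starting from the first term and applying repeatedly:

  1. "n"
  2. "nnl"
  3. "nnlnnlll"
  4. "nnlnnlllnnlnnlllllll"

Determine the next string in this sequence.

Rewriting the 20 symbols of nnlnnlllnnlnnlllllll one by one yields nnl nnl ll nnl nnl ll ll ll nnl nnl ll nnl nnl ll ll ll ll ll ll ll; concatenated:

nnlnnlllnnlnnlllllllnnlnnlllnnlnnlllllllllllllll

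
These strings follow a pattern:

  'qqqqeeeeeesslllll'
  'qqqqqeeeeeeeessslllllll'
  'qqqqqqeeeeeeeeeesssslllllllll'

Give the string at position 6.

Term n consists of n+1 q's, followed by 2n e's, followed by n-1 s's, followed by 2n-1 l's, where the shown terms are n = 3, 4, 5.
For term 6, n = 8, so the run lengths are 9, 16, 7, 15.

qqqqqqqqqeeeeeeeeeeeeeeeessssssslllllllllllllll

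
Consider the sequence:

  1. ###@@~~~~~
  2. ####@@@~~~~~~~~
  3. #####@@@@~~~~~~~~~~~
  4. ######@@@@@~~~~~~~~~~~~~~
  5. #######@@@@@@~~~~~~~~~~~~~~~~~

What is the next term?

The n-th term is n+1 #'s then n @'s then 3n-1 ~'s, where the shown terms are n = 2, 3, 4, 5, 6.
For the next term, n = 7, so the run lengths are 8, 7, 20.

########@@@@@@@~~~~~~~~~~~~~~~~~~~~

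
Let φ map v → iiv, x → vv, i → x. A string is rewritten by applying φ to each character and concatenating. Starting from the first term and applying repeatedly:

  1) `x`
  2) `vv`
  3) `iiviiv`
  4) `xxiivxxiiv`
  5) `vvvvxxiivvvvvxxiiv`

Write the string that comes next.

Applying the rule to each of the 18 symbols of vvvvxxiivvvvvxxiiv gives the pieces iiv iiv iiv iiv vv vv x x iiv iiv iiv iiv iiv vv vv x x iiv, which concatenate to the answer.

iiviiviiviivvvvvxxiiviiviiviiviivvvvvxxiiv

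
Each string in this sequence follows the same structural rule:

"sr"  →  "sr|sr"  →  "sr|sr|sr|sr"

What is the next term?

Every step duplicates the string with '|' between the halves.
One more doubling of sr|sr|sr|sr gives the answer.

sr|sr|sr|sr|sr|sr|sr|sr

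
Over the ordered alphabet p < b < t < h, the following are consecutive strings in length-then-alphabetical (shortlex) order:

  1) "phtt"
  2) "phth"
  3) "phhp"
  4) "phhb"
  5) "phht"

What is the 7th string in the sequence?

bppp

Stepping forward 2 times from phht: phht → phhh, then the target.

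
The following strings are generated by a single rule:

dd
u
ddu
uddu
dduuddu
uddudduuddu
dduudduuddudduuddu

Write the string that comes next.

uddudduuddudduudduuddudduuddu

Each term (from the third on) is the two preceding terms concatenated in order: term 3 = dd·u = ddu.
Continuing: uddudduuddu · dduudduuddudduuddu gives term 8.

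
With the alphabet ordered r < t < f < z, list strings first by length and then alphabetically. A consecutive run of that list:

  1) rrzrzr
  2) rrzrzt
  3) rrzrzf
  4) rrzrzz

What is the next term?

rrztrr

Treat rrzrzz as a base-4 numeral over the given alphabet and add one, carrying through any trailing z's.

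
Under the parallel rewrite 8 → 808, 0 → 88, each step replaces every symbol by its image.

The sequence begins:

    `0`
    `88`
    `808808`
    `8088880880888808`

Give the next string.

φ(8088880880888808) expands symbol-by-symbol to 808 88 808 808 808 808 88 808 808 88 808 808 808 808 88 808; joining the 16 pieces gives the next term.

80888808808808808888088088880880880880888808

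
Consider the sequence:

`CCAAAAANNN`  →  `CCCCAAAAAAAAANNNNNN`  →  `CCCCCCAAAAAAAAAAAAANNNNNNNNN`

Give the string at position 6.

CCCCCCCCCCCCAAAAAAAAAAAAAAAAAAAAAAAAANNNNNNNNNNNNNNNNNN

Term n consists of 2n C's, followed by 4n+1 A's, followed by 3n N's (n = 1, 2, …).
For term 6, n = 6, so the run lengths are 12, 25, 18.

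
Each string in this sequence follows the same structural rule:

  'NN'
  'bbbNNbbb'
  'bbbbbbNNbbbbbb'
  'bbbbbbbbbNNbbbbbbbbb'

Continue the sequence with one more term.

Each term wraps the previous one in bbb on the left and bbb on the right.
One more step from bbbbbbbbbNNbbbbbbbbb gives the answer.

bbbbbbbbbbbbNNbbbbbbbbbbbb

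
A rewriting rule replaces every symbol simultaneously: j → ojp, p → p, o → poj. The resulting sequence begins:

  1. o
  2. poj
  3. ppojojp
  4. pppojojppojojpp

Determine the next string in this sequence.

ppppojojppojojppppojojppojojppp

Applying the rule to each of the 15 symbols of pppojojppojojpp gives the pieces p p p poj ojp poj ojp p p poj ojp poj ojp p p, which concatenate to the answer.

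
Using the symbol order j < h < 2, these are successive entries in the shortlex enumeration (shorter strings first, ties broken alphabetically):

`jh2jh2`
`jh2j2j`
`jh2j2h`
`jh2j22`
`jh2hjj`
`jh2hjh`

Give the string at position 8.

jh2hhj

Continuing the enumeration 2 steps past jh2hjh: jh2hjh → jh2hj2 → (answer).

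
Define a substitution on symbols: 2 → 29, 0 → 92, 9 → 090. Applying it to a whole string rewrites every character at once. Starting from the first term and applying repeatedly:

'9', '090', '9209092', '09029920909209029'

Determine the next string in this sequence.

Rewriting the 17 symbols of 09029920909209029 one by one yields 92 090 92 29 090 090 29 92 090 92 090 29 92 090 92 29 090; concatenated:

92090922909009029920909209029920909229090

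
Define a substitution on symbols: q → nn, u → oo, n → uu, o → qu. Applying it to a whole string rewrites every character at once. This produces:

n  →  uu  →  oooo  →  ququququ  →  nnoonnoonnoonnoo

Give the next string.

uuuuququuuuuququuuuuququuuuuququ

Replace each of the 16 characters of nnoonnoonnoonnoo in place — uu uu qu qu uu uu qu qu uu uu qu qu uu uu qu qu — and concatenate.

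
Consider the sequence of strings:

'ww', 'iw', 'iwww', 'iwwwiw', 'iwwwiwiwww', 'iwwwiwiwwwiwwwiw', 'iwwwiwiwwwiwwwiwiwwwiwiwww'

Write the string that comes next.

iwwwiwiwwwiwwwiwiwwwiwiwwwiwwwiwiwwwiwwwiw

From term 3 onward, concatenate the last term with the second-to-last: iw·ww = iwww, iwww·iw = iwwwiw, …
The next term joins iwwwiwiwwwiwwwiwiwwwiwiwww and iwwwiwiwwwiwwwiw.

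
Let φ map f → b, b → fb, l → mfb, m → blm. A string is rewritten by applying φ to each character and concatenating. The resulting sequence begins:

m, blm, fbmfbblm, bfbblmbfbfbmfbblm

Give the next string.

fbbfbfbmfbblmfbbfbbfbblmbfbfbmfbblm

Replace each of the 17 characters of bfbblmbfbfbmfbblm in place — fb b fb fb mfb blm fb b fb b fb blm b fb fb mfb blm — and concatenate.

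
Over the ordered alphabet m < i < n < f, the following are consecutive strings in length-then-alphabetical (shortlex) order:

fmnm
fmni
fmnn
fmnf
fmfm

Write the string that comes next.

Treat fmfm as a base-4 numeral over the given alphabet and add one, carrying through any trailing f's.

fmfi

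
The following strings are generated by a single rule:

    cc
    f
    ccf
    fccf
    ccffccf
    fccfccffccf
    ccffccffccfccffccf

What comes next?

Each term (from the third on) is the two preceding terms concatenated in order: term 3 = cc·f = ccf.
So term 8 is fccfccffccf·ccffccffccfccffccf.

fccfccffccfccffccffccfccffccf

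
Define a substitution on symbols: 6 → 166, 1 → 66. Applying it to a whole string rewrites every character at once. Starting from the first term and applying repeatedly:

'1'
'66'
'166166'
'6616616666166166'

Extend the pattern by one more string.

16616666166166661661661661666616616666166166

φ(6616616666166166) expands symbol-by-symbol to 166 166 66 166 166 66 166 166 166 166 66 166 166 66 166 166; joining the 16 pieces gives the next term.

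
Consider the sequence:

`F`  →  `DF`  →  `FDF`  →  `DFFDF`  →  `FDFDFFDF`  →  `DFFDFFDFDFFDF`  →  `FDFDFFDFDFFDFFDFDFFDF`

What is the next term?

Each term (from the third on) is the two preceding terms concatenated in order: term 3 = F·DF = FDF.
The next term joins DFFDFFDFDFFDF and FDFDFFDFDFFDFFDFDFFDF.

DFFDFFDFDFFDFFDFDFFDFDFFDFFDFDFFDF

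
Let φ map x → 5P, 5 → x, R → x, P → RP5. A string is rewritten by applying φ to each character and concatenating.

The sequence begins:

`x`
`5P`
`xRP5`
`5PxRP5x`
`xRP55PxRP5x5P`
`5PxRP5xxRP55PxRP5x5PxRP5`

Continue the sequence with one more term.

xRP55PxRP5x5P5PxRP5xxRP55PxRP5x5PxRP55PxRP5x

Replace each of the 24 characters of 5PxRP5xxRP55PxRP5x5PxRP5 in place — x RP5 5P x RP5 x 5P 5P x RP5 x x RP5 5P x RP5 x 5P x RP5 5P x RP5 x — and concatenate.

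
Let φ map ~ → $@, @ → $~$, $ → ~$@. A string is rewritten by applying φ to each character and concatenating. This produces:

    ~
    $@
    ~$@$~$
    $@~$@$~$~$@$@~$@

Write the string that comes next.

Rewriting the 16 symbols of $@~$@$~$~$@$@~$@ one by one yields ~$@ $~$ $@ ~$@ $~$ ~$@ $@ ~$@ $@ ~$@ $~$ ~$@ $~$ $@ ~$@ $~$; concatenated:

~$@$~$$@~$@$~$~$@$@~$@$@~$@$~$~$@$~$$@~$@$~$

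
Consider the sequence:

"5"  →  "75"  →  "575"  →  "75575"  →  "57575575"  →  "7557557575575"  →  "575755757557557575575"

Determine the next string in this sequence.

7557557575575575755757557557575575

This is a Fibonacci-style word recurrence s(k) = s(k−2)·s(k−1): e.g. 5·75 = 575.
Continuing: 7557557575575 · 575755757557557575575 gives term 8.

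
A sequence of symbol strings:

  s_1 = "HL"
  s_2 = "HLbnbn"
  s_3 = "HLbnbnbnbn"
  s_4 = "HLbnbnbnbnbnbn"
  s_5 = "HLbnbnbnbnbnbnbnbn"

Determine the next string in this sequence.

Every step adds bnbn to the end: s(k+1) = s(k)·bnbn.
So the next term is HLbnbnbnbnbnbnbnbn·bnbn.

HLbnbnbnbnbnbnbnbnbnbn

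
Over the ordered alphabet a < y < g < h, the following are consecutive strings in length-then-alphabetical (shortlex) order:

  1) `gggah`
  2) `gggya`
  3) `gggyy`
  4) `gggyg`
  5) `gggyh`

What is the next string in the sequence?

gggga

Treat gggyh as a base-4 numeral over the given alphabet and add one, carrying through any trailing h's.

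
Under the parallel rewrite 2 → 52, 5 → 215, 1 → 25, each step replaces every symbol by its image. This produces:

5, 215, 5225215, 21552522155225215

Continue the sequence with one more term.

φ(21552522155225215) expands symbol-by-symbol to 52 25 215 215 52 215 52 52 25 215 215 52 52 215 52 25 215; joining the 17 pieces gives the next term.

52252152155221552522521521552522155225215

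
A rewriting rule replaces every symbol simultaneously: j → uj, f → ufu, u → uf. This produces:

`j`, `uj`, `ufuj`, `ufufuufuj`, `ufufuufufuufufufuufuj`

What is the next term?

Applying the rule to each of the 21 symbols of ufufuufufuufufufuufuj gives the pieces uf ufu uf ufu uf uf ufu uf ufu uf uf ufu uf ufu uf ufu uf uf ufu uf uj, which concatenate to the answer.

ufufuufufuufufufuufufuufufufuufufuufufuufufufuufuj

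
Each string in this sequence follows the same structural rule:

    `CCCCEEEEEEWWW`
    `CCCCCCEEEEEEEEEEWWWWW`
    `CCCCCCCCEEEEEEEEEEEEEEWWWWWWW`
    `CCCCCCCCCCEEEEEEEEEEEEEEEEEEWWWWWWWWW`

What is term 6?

CCCCCCCCCCCCCCEEEEEEEEEEEEEEEEEEEEEEEEEEWWWWWWWWWWWWW

Term n consists of 2n C's, followed by 4n-2 E's, followed by 2n-1 W's, where the shown terms are n = 2, 3, 4, 5.
Setting n = 7 gives 14, 26, 13 characters in each block.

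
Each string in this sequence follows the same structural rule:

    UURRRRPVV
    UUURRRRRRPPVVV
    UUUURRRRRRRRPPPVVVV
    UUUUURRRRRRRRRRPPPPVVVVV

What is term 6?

UUUUUUURRRRRRRRRRRRRRPPPPPPVVVVVVV

The n-th term is n+1 U's then 2n+2 R's then n P's then n+1 V's (n = 1, 2, …).
For term 6, n = 6, so the run lengths are 7, 14, 6, 7.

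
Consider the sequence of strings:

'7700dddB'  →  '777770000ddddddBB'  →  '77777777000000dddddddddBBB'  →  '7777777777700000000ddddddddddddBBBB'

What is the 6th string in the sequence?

The n-th term is 3n-1 7's then 2n 0's then 3n d's then n B's (n = 1, 2, …).
Setting n = 6 gives 17, 12, 18, 6 characters in each block.

77777777777777777000000000000ddddddddddddddddddBBBBBB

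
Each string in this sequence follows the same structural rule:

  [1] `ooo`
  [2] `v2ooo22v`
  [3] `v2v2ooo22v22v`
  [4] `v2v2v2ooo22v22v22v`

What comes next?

Every step adds v2 to the front and 22v to the end of the previous string.
So the next term is v2·v2v2v2ooo22v22v22v·22v.

v2v2v2v2ooo22v22v22v22v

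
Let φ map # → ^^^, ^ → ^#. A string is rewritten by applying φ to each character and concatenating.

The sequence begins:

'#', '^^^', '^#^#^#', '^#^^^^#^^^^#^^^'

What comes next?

Rewriting the 15 symbols of ^#^^^^#^^^^#^^^ one by one yields ^# ^^^ ^# ^# ^# ^# ^^^ ^# ^# ^# ^# ^^^ ^# ^# ^#; concatenated:

^#^^^^#^#^#^#^^^^#^#^#^#^^^^#^#^#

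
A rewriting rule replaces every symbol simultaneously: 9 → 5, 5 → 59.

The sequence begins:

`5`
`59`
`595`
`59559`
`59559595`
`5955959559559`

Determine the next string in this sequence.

595595955955959559595

Applying the rule to each of the 13 symbols of 5955959559559 gives the pieces 59 5 59 59 5 59 5 59 59 5 59 59 5, which concatenate to the answer.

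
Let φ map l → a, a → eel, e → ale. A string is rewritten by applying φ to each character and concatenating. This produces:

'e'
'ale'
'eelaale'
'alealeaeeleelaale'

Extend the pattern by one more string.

eelaaleeelaaleeelalealeaalealeaeeleelaale

Replace each of the 17 characters of alealeaeeleelaale in place — eel a ale eel a ale eel ale ale a ale ale a eel eel a ale — and concatenate.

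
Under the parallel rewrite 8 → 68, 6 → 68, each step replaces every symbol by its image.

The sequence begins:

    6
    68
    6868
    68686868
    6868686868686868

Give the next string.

Applying the rule to each of the 16 symbols of 6868686868686868 gives the pieces 68 68 68 68 68 68 68 68 68 68 68 68 68 68 68 68, which concatenate to the answer.

68686868686868686868686868686868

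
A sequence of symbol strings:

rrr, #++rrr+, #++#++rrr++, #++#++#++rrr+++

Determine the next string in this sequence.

#++#++#++#++rrr++++

s(k+1) = #++·s(k)·+, so each term gains #++ as a prefix and + as a suffix.
One more step from #++#++#++rrr+++ gives the answer.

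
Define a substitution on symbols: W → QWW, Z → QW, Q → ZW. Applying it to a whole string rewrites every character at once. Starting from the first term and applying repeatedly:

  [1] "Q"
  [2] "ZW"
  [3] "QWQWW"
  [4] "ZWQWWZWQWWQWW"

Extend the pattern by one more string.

Rewriting the 13 symbols of ZWQWWZWQWWQWW one by one yields QW QWW ZW QWW QWW QW QWW ZW QWW QWW ZW QWW QWW; concatenated:

QWQWWZWQWWQWWQWQWWZWQWWQWWZWQWWQWW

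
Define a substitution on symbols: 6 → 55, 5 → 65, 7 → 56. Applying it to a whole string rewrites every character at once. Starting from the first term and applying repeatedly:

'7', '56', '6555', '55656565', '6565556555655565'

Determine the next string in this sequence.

Replace each of the 16 characters of 6565556555655565 in place — 55 65 55 65 65 65 55 65 65 65 55 65 65 65 55 65 — and concatenate.

55655565656555656565556565655565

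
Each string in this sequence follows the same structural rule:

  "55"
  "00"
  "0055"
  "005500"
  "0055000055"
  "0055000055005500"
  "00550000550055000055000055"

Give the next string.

This is a Fibonacci-style word recurrence s(k) = s(k−1)·s(k−2): e.g. 00·55 = 0055.
The next term joins 00550000550055000055000055 and 0055000055005500.

005500005500550000550000550055000055005500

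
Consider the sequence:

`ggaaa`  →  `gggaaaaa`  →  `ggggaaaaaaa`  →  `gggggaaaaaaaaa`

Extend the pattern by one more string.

The n-th term is n+1 g's then 2n+1 a's (n = 1, 2, …).
For the next term, n = 5, so the run lengths are 6, 11.

ggggggaaaaaaaaaaa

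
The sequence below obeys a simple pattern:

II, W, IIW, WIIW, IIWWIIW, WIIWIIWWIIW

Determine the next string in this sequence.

From term 3 onward, concatenate the second-to-last term with the last: II·W = IIW, W·IIW = WIIW, …
The next term joins IIWWIIW and WIIWIIWWIIW.

IIWWIIWWIIWIIWWIIW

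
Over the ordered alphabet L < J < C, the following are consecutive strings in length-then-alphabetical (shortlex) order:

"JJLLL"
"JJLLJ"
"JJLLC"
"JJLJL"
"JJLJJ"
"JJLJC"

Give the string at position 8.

Advancing 2 positions from JJLJC through JJLJC → JJLCL reaches term 8.

JJLCJ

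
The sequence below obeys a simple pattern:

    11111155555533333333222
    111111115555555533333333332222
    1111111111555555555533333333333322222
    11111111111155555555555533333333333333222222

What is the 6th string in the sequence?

Term n consists of 2n 1's, followed by 2n 5's, followed by 2n+2 3's, followed by n 2's, where the shown terms are n = 3, 4, 5, 6.
For term 6, n = 8, so the run lengths are 16, 16, 18, 8.

1111111111111111555555555555555533333333333333333322222222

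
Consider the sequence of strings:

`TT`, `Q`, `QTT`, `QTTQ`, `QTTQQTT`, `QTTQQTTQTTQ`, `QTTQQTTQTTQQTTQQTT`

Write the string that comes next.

From term 3 onward, concatenate the last term with the second-to-last: Q·TT = QTT, QTT·Q = QTTQ, …
The next term joins QTTQQTTQTTQQTTQQTT and QTTQQTTQTTQ.

QTTQQTTQTTQQTTQQTTQTTQQTTQTTQ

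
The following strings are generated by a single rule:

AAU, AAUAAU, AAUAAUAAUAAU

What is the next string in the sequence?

Each string is two copies of the previous one concatenated.
Doubling AAUAAUAAUAAU:

AAUAAUAAUAAUAAUAAUAAUAAU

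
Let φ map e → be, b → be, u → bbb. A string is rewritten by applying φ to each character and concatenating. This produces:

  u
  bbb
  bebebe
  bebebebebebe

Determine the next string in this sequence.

bebebebebebebebebebebebe

Rewriting each symbol of bebebebebebe: b→be, e→be, b→be, e→be, b→be, e→be, b→be, e→be, b→be, e→be, b→be, e→be, which concatenates to be be be be be be be be be be be be.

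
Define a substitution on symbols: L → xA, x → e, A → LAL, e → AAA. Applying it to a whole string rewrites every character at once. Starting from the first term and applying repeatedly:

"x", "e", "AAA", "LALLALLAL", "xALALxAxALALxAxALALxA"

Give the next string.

eLALxALALxAeLALeLALxALALxAeLALeLALxALALxAeLAL

Applying the rule to each of the 21 symbols of xALALxAxALALxAxALALxA gives the pieces e LAL xA LAL xA e LAL e LAL xA LAL xA e LAL e LAL xA LAL xA e LAL, which concatenate to the answer.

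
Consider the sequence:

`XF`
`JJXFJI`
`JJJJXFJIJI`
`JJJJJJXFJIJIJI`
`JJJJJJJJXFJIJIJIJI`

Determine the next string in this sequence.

Each term wraps the previous one in JJ on the left and JI on the right.
Applying this once more to JJJJJJJJXFJIJIJIJI:

JJJJJJJJJJXFJIJIJIJIJI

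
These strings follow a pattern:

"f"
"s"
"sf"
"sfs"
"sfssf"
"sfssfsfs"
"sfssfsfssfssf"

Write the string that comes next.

Each term (from the third on) is the previous term followed by the one before it: term 3 = s·f = sf.
The next term joins sfssfsfssfssf and sfssfsfs.

sfssfsfssfssfsfssfsfs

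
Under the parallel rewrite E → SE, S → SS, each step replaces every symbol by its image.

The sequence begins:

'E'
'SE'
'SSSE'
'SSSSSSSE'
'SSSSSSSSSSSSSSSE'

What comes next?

Rewriting the 16 symbols of SSSSSSSSSSSSSSSE one by one yields SS SS SS SS SS SS SS SS SS SS SS SS SS SS SS SE; concatenated:

SSSSSSSSSSSSSSSSSSSSSSSSSSSSSSSE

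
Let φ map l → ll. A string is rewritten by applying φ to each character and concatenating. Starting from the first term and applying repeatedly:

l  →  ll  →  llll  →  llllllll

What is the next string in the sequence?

Apply φ to llllllll symbol by symbol: l→ll, l→ll, l→ll, l→ll, l→ll, l→ll, l→ll, l→ll; joined: ll ll ll ll ll ll ll ll.

llllllllllllllll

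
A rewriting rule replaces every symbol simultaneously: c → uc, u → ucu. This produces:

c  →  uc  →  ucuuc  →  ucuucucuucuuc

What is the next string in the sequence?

Rewriting the 13 symbols of ucuucucuucuuc one by one yields ucu uc ucu ucu uc ucu uc ucu ucu uc ucu ucu uc; concatenated:

ucuucucuucuucucuucucuucuucucuucuuc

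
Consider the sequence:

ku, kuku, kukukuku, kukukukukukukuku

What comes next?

kukukukukukukukukukukukukukukuku

Every step duplicates the string.
So the next term is two copies of kukukukukukukuku.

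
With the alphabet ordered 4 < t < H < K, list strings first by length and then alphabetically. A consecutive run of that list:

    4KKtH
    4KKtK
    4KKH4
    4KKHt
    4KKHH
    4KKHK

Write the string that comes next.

4KKK4

Treat 4KKHK as a base-4 numeral over the given alphabet and add one, carrying through any trailing K's.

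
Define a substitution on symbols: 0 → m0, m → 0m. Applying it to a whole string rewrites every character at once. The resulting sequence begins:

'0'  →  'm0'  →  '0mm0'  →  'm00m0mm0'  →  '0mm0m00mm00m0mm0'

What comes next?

Replace each of the 16 characters of 0mm0m00mm00m0mm0 in place — m0 0m 0m m0 0m m0 m0 0m 0m m0 m0 0m m0 0m 0m m0 — and concatenate.

m00m0mm00mm0m00m0mm0m00mm00m0mm0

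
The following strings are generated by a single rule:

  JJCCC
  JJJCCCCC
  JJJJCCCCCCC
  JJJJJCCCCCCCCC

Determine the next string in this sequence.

JJJJJJCCCCCCCCCCC

Reading off run lengths: J runs 2, 3, 4, 5; C runs 3, 5, 7, 9 — each is linear in n, where the shown terms are n = 2, 3, 4, 5.
Setting n = 6 gives 6, 11 characters in each block.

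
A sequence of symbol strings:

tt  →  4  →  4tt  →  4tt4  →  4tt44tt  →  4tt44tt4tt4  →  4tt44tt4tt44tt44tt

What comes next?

This is a Fibonacci-style word recurrence s(k) = s(k−1)·s(k−2): e.g. 4·tt = 4tt.
So term 8 is 4tt44tt4tt44tt44tt·4tt44tt4tt4.

4tt44tt4tt44tt44tt4tt44tt4tt4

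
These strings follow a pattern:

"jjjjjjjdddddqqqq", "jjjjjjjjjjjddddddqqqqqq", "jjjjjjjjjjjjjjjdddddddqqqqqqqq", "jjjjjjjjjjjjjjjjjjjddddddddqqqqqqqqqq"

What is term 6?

Reading off run lengths: j runs 7, 11, 15, 19; d runs 5, 6, 7, 8; q runs 4, 6, 8, 10 — each is linear in n, where the shown terms are n = 2, 3, 4, 5.
At n = 7 the blocks have lengths 27, 10, 14.

jjjjjjjjjjjjjjjjjjjjjjjjjjjddddddddddqqqqqqqqqqqqqq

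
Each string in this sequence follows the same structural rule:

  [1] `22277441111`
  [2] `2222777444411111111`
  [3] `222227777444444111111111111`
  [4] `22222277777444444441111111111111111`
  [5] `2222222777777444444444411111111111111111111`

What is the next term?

222222227777777444444444444111111111111111111111111

Each string has the form 2^{n+2} 7^{n+1} 4^{2n} 1^{4n} (n = 1, 2, …).
For the next term, n = 6, so the run lengths are 8, 7, 12, 24.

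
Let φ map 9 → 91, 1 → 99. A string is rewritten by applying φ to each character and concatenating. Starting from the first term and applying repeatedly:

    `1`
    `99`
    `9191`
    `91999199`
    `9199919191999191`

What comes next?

φ(9199919191999191) expands symbol-by-symbol to 91 99 91 91 91 99 91 99 91 99 91 91 91 99 91 99; joining the 16 pieces gives the next term.

91999191919991999199919191999199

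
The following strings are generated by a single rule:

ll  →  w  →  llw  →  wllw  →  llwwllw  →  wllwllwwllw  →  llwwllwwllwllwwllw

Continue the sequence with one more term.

This is a Fibonacci-style word recurrence s(k) = s(k−2)·s(k−1): e.g. ll·w = llw.
Continuing: wllwllwwllw · llwwllwwllwllwwllw gives term 8.

wllwllwwllwllwwllwwllwllwwllw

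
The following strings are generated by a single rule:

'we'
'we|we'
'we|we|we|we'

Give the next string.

s(k+1) = s(k)·|·s(k) — each term doubles the last with '|' between the halves.
Doubling we|we|we|we with '|' between the halves:

we|we|we|we|we|we|we|we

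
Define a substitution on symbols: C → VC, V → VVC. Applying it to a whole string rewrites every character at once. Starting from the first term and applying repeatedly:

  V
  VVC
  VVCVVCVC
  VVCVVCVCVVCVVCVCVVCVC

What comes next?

VVCVVCVCVVCVVCVCVVCVCVVCVVCVCVVCVVCVCVVCVCVVCVVCVCVVCVC

φ(VVCVVCVCVVCVVCVCVVCVC) expands symbol-by-symbol to VVC VVC VC VVC VVC VC VVC VC VVC VVC VC VVC VVC VC VVC VC VVC VVC VC VVC VC; joining the 21 pieces gives the next term.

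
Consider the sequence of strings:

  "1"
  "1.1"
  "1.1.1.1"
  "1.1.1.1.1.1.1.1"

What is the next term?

Each string is two copies of the previous one joined by '.'.
Doubling 1.1.1.1.1.1.1.1 with '.' between the halves:

1.1.1.1.1.1.1.1.1.1.1.1.1.1.1.1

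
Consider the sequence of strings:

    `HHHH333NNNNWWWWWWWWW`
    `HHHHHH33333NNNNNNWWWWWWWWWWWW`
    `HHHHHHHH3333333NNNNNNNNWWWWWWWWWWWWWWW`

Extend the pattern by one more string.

HHHHHHHHHH333333333NNNNNNNNNNWWWWWWWWWWWWWWWWWW

Term n consists of 2n H's, followed by 2n-1 3's, followed by 2n N's, followed by 3n+3 W's, where the shown terms are n = 2, 3, 4.
Setting n = 5 gives 10, 9, 10, 18 characters in each block.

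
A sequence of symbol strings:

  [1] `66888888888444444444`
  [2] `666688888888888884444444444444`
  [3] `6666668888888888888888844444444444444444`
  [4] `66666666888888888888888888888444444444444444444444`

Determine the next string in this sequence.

Term n consists of 2n-2 6's, followed by 4n+1 8's, followed by 4n+1 4's, where the shown terms are n = 2, 3, 4, 5.
For the next term, n = 6, so the run lengths are 10, 25, 25.

666666666688888888888888888888888884444444444444444444444444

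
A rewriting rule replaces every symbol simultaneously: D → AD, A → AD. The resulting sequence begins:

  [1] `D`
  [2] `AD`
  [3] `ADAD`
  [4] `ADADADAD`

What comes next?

ADADADADADADADAD

Expanding ADADADAD: A→AD, D→AD, A→AD, D→AD, A→AD, D→AD, A→AD, D→AD. Concatenated: AD AD AD AD AD AD AD AD.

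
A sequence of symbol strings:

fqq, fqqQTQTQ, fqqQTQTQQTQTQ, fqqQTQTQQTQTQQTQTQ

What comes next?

Every step adds QTQTQ to the end: s(k+1) = s(k)·QTQTQ.
So the next term is fqqQTQTQQTQTQQTQTQ·QTQTQ.

fqqQTQTQQTQTQQTQTQQTQTQ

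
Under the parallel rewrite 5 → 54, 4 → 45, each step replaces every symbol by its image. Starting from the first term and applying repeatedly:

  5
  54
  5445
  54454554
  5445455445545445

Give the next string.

Replace each of the 16 characters of 5445455445545445 in place — 54 45 45 54 45 54 54 45 45 54 54 45 54 45 45 54 — and concatenate.

54454554455454454554544554454554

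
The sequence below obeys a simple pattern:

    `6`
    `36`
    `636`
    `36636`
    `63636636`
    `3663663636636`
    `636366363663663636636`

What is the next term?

3663663636636636366363663663636636

Each term (from the third on) is the two preceding terms concatenated in order: term 3 = 6·36 = 636.
Continuing: 3663663636636 · 636366363663663636636 gives term 8.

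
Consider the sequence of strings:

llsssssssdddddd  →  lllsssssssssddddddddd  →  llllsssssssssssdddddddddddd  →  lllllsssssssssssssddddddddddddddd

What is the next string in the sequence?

Term n consists of n l's, followed by 2n+3 s's, followed by 3n d's, where the shown terms are n = 2, 3, 4, 5.
For the next term, n = 6, so the run lengths are 6, 15, 18.

llllllsssssssssssssssdddddddddddddddddd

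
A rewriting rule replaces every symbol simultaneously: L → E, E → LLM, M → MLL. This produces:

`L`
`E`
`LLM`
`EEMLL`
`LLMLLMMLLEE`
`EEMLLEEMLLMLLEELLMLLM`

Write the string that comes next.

Rewriting the 21 symbols of EEMLLEEMLLMLLEELLMLLM one by one yields LLM LLM MLL E E LLM LLM MLL E E MLL E E LLM LLM E E MLL E E MLL; concatenated:

LLMLLMMLLEELLMLLMMLLEEMLLEELLMLLMEEMLLEEMLL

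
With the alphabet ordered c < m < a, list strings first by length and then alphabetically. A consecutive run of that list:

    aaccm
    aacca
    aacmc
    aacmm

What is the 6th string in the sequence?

aacac

Continuing the enumeration 2 steps past aacmm: aacmm → aacma → (answer).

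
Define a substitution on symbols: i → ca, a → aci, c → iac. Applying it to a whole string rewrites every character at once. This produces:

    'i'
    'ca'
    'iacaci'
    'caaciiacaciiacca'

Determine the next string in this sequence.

φ(caaciiacaciiacca) expands symbol-by-symbol to iac aci aci iac ca ca aci iac aci iac ca ca aci iac iac aci; joining the 16 pieces gives the next term.

iacaciaciiaccacaaciiacaciiaccacaaciiaciacaci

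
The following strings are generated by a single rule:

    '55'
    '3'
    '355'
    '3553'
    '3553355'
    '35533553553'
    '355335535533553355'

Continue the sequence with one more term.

35533553553355335535533553553

From term 3 onward, concatenate the last term with the second-to-last: 3·55 = 355, 355·3 = 3553, …
So term 8 is 355335535533553355·35533553553.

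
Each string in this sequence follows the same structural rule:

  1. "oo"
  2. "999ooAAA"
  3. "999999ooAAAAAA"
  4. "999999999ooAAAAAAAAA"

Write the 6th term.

999999999999999ooAAAAAAAAAAAAAAA

Every step adds 999 to the front and AAA to the end of the previous string.
From 999999999ooAAAAAAAAA, 2 further steps: 999999999ooAAAAAAAAA → 999999999999ooAAAAAAAAAAAA → (answer).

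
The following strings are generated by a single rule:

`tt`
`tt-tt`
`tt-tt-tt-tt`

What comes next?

Every step duplicates the string with '-' between the halves.
Doubling tt-tt-tt-tt with '-' between the halves:

tt-tt-tt-tt-tt-tt-tt-tt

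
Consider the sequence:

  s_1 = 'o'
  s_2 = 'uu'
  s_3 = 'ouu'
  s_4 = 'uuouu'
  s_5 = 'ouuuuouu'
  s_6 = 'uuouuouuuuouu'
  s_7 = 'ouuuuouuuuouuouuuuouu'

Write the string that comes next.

This is a Fibonacci-style word recurrence s(k) = s(k−2)·s(k−1): e.g. o·uu = ouu.
The next term joins uuouuouuuuouu and ouuuuouuuuouuouuuuouu.

uuouuouuuuouuouuuuouuuuouuouuuuouu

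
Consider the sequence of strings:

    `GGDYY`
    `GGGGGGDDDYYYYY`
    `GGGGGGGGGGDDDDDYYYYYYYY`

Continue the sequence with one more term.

GGGGGGGGGGGGGGDDDDDDDYYYYYYYYYYY

Reading off run lengths: G runs 2, 6, 10; D runs 1, 3, 5; Y runs 2, 5, 8 — each is linear in n (n = 1, 2, …).
For the next term, n = 4, so the run lengths are 14, 7, 11.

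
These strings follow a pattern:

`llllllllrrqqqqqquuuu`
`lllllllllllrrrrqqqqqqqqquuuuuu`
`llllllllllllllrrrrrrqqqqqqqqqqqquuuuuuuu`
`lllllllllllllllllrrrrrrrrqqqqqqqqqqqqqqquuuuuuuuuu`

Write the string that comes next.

Term n consists of 3n+2 l's, followed by 2n-2 r's, followed by 3n q's, followed by 2n u's, where the shown terms are n = 2, 3, 4, 5.
For the next term, n = 6, so the run lengths are 20, 10, 18, 12.

llllllllllllllllllllrrrrrrrrrrqqqqqqqqqqqqqqqqqquuuuuuuuuuuu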